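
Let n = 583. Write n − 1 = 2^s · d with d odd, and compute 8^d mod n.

583 − 1 = 582 = 2^1 · 291, so d = 291.
8^1 ≡ 8 (mod 583)
8^2 ≡ 8^2 = 64 ≡ 64 (mod 583)
8^4 ≡ 64^2 = 4096 ≡ 15 (mod 583)
8^8 ≡ 15^2 = 225 ≡ 225 (mod 583)
8^16 ≡ 225^2 = 50625 ≡ 487 (mod 583)
8^32 ≡ 487^2 = 237169 ≡ 471 (mod 583)
8^64 ≡ 471^2 = 221841 ≡ 301 (mod 583)
8^128 ≡ 301^2 = 90601 ≡ 236 (mod 583)
8^256 ≡ 236^2 = 55696 ≡ 311 (mod 583)
291 = 256 + 32 + 2 + 1 in binary powers of 2.
So 8^291 ≡ 311 · 471 · 64 · 8 ≡ 569 (mod 583).
Squaring chain: 569; never reaches −1, so base 8 is a Miller–Rabin witness that 583 is composite.

569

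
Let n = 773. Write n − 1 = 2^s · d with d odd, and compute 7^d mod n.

317

773 − 1 = 772 = 2^2 · 193, so d = 193.
7^1 ≡ 7 (mod 773)
7^2 ≡ 7^2 = 49 ≡ 49 (mod 773)
7^4 ≡ 49^2 = 2401 ≡ 82 (mod 773)
7^8 ≡ 82^2 = 6724 ≡ 540 (mod 773)
7^16 ≡ 540^2 = 291600 ≡ 179 (mod 773)
7^32 ≡ 179^2 = 32041 ≡ 348 (mod 773)
7^64 ≡ 348^2 = 121104 ≡ 516 (mod 773)
7^128 ≡ 516^2 = 266256 ≡ 344 (mod 773)
193 = 128 + 64 + 1 in binary powers of 2.
So 7^193 ≡ 344 · 516 · 7 ≡ 317 (mod 773).
Squaring chain: 317 → 772; reaches −1, so base 7 does not prove 773 composite.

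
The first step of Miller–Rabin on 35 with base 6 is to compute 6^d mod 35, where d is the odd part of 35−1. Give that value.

6

35 − 1 = 34 = 2^1 · 17, so d = 17.
6^1 ≡ 6 (mod 35)
6^2 ≡ 6^2 = 36 ≡ 1 (mod 35)
6^4 ≡ 1^2 = 1 ≡ 1 (mod 35)
6^8 ≡ 1^2 = 1 ≡ 1 (mod 35)
6^16 ≡ 1^2 = 1 ≡ 1 (mod 35)
17 = 16 + 1 in binary powers of 2.
So 6^17 ≡ 1 · 6 ≡ 6 (mod 35).
Squaring chain: 6; never reaches −1, so base 6 is a Miller–Rabin witness that 35 is composite.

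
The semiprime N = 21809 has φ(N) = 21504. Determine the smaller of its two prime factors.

113

φ(n) = (p−1)(q−1) = n − (p+q) + 1, so p + q = 21809 − 21504 + 1 = 306.
p and q are the roots of t² − 306t + 21809 = 0.
Discriminant: 306² − 4·21809 = 93636 − 87236 = 6400; √6400 = 80.
q = (306 − 80)/2 = 113, p = (306 + 80)/2 = 193.
Check: 113 · 193 = 21809.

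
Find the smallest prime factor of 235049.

19

235049 is odd.
Digit sum 23, not divisible by 3.
Ends in 9: not divisible by 5.
7: 235049 = 7·33578 + 3
11: 235049 = 11·21368 + 1
13: 235049 = 13·18080 + 9
17: 235049 = 17·13826 + 7
19: 235049 = 19·12371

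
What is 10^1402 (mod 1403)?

1361

10^1 ≡ 10 (mod 1403)
10^2 ≡ 10^2 = 100 ≡ 100 (mod 1403)
10^4 ≡ 100^2 = 10000 ≡ 179 (mod 1403)
10^8 ≡ 179^2 = 32041 ≡ 1175 (mod 1403)
10^16 ≡ 1175^2 = 1380625 ≡ 73 (mod 1403)
10^32 ≡ 73^2 = 5329 ≡ 1120 (mod 1403)
10^64 ≡ 1120^2 = 1254400 ≡ 118 (mod 1403)
10^128 ≡ 118^2 = 13924 ≡ 1297 (mod 1403)
10^256 ≡ 1297^2 = 1682209 ≡ 12 (mod 1403)
10^512 ≡ 12^2 = 144 ≡ 144 (mod 1403)
10^1024 ≡ 144^2 = 20736 ≡ 1094 (mod 1403)
1402 = 1024 + 256 + 64 + 32 + 16 + 8 + 2 in binary powers of 2.
So 10^1402 ≡ 1094 · 12 · 118 · 1120 · 73 · 1175 · 100 ≡ 1361 (mod 1403).
Since 1361 ≠ 1, base 10 is a Fermat witness: 1403 is composite.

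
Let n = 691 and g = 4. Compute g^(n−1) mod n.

1

4^1 ≡ 4 (mod 691)
4^2 ≡ 4^2 = 16 ≡ 16 (mod 691)
4^4 ≡ 16^2 = 256 ≡ 256 (mod 691)
4^8 ≡ 256^2 = 65536 ≡ 582 (mod 691)
4^16 ≡ 582^2 = 338724 ≡ 134 (mod 691)
4^32 ≡ 134^2 = 17956 ≡ 681 (mod 691)
4^64 ≡ 681^2 = 463761 ≡ 100 (mod 691)
4^128 ≡ 100^2 = 10000 ≡ 326 (mod 691)
4^256 ≡ 326^2 = 106276 ≡ 553 (mod 691)
4^512 ≡ 553^2 = 305809 ≡ 387 (mod 691)
690 = 512 + 128 + 32 + 16 + 2 in binary powers of 2.
So 4^690 ≡ 387 · 326 · 681 · 134 · 16 ≡ 1 (mod 691).
Since the result is 1, base 4 gives no evidence that 691 is composite.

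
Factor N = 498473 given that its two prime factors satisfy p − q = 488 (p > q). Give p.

991

Since p = q + 488, we have 498473 = q(q + 488), so q² + 488q − 498473 = 0.
Discriminant: 488² + 4·498473 = 238144 + 1993892 = 2232036; √2232036 = 1494.
q = (−488 + 1494)/2 = 503, and p = q + 488 = 991.
Check: 503 · 991 = 498473.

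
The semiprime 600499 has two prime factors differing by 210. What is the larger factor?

Since p = q + 210, we have 600499 = q(q + 210), so q² + 210q − 600499 = 0.
Discriminant: 210² + 4·600499 = 44100 + 2401996 = 2446096; √2446096 = 1564.
q = (−210 + 1564)/2 = 677, and p = q + 210 = 887.
Check: 677 · 887 = 600499.

887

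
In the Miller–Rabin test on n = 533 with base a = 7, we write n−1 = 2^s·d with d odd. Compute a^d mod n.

176

533 − 1 = 532 = 2^2 · 133, so d = 133.
7^1 ≡ 7 (mod 533)
7^2 ≡ 7^2 = 49 ≡ 49 (mod 533)
7^4 ≡ 49^2 = 2401 ≡ 269 (mod 533)
7^8 ≡ 269^2 = 72361 ≡ 406 (mod 533)
7^16 ≡ 406^2 = 164836 ≡ 139 (mod 533)
7^32 ≡ 139^2 = 19321 ≡ 133 (mod 533)
7^64 ≡ 133^2 = 17689 ≡ 100 (mod 533)
7^128 ≡ 100^2 = 10000 ≡ 406 (mod 533)
133 = 128 + 4 + 1 in binary powers of 2.
So 7^133 ≡ 406 · 269 · 7 ≡ 176 (mod 533).
Squaring chain: 176 → 62; never reaches −1, so base 7 is a Miller–Rabin witness that 533 is composite.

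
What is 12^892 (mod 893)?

178

12^1 ≡ 12 (mod 893)
12^2 ≡ 12^2 = 144 ≡ 144 (mod 893)
12^4 ≡ 144^2 = 20736 ≡ 197 (mod 893)
12^8 ≡ 197^2 = 38809 ≡ 410 (mod 893)
12^16 ≡ 410^2 = 168100 ≡ 216 (mod 893)
12^32 ≡ 216^2 = 46656 ≡ 220 (mod 893)
12^64 ≡ 220^2 = 48400 ≡ 178 (mod 893)
12^128 ≡ 178^2 = 31684 ≡ 429 (mod 893)
12^256 ≡ 429^2 = 184041 ≡ 83 (mod 893)
12^512 ≡ 83^2 = 6889 ≡ 638 (mod 893)
892 = 512 + 256 + 64 + 32 + 16 + 8 + 4 in binary powers of 2.
So 12^892 ≡ 638 · 83 · 178 · 220 · 216 · 410 · 197 ≡ 178 (mod 893).
Since 178 ≠ 1, base 12 is a Fermat witness: 893 is composite.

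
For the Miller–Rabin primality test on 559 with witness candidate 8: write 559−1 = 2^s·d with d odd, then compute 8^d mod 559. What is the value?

70

559 − 1 = 558 = 2^1 · 279, so d = 279.
8^1 ≡ 8 (mod 559)
8^2 ≡ 8^2 = 64 ≡ 64 (mod 559)
8^4 ≡ 64^2 = 4096 ≡ 183 (mod 559)
8^8 ≡ 183^2 = 33489 ≡ 508 (mod 559)
8^16 ≡ 508^2 = 258064 ≡ 365 (mod 559)
8^32 ≡ 365^2 = 133225 ≡ 183 (mod 559)
8^64 ≡ 183^2 = 33489 ≡ 508 (mod 559)
8^128 ≡ 508^2 = 258064 ≡ 365 (mod 559)
8^256 ≡ 365^2 = 133225 ≡ 183 (mod 559)
279 = 256 + 16 + 4 + 2 + 1 in binary powers of 2.
So 8^279 ≡ 183 · 365 · 183 · 64 · 8 ≡ 70 (mod 559).
Squaring chain: 70; never reaches −1, so base 8 is a Miller–Rabin witness that 559 is composite.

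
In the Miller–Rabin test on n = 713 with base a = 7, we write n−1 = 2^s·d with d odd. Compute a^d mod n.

713 − 1 = 712 = 2^3 · 89, so d = 89.
7^1 ≡ 7 (mod 713)
7^2 ≡ 7^2 = 49 ≡ 49 (mod 713)
7^4 ≡ 49^2 = 2401 ≡ 262 (mod 713)
7^8 ≡ 262^2 = 68644 ≡ 196 (mod 713)
7^16 ≡ 196^2 = 38416 ≡ 627 (mod 713)
7^32 ≡ 627^2 = 393129 ≡ 266 (mod 713)
7^64 ≡ 266^2 = 70756 ≡ 169 (mod 713)
89 = 64 + 16 + 8 + 1 in binary powers of 2.
So 7^89 ≡ 169 · 627 · 196 · 7 ≡ 536 (mod 713).
Squaring chain: 536 → 670 → 423; never reaches −1, so base 7 is a Miller–Rabin witness that 713 is composite.

536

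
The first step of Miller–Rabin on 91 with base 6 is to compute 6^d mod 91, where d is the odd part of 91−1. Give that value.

91 − 1 = 90 = 2^1 · 45, so d = 45.
6^1 ≡ 6 (mod 91)
6^2 ≡ 6^2 = 36 ≡ 36 (mod 91)
6^4 ≡ 36^2 = 1296 ≡ 22 (mod 91)
6^8 ≡ 22^2 = 484 ≡ 29 (mod 91)
6^16 ≡ 29^2 = 841 ≡ 22 (mod 91)
6^32 ≡ 22^2 = 484 ≡ 29 (mod 91)
45 = 32 + 8 + 4 + 1 in binary powers of 2.
So 6^45 ≡ 29 · 29 · 22 · 6 ≡ 83 (mod 91).
Squaring chain: 83; never reaches −1, so base 6 is a Miller–Rabin witness that 91 is composite.

83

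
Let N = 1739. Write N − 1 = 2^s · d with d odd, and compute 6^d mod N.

1739 − 1 = 1738 = 2^1 · 869, so d = 869.
6^1 ≡ 6 (mod 1739)
6^2 ≡ 6^2 = 36 ≡ 36 (mod 1739)
6^4 ≡ 36^2 = 1296 ≡ 1296 (mod 1739)
6^8 ≡ 1296^2 = 1679616 ≡ 1481 (mod 1739)
6^16 ≡ 1481^2 = 2193361 ≡ 482 (mod 1739)
6^32 ≡ 482^2 = 232324 ≡ 1037 (mod 1739)
6^64 ≡ 1037^2 = 1075369 ≡ 667 (mod 1739)
6^128 ≡ 667^2 = 444889 ≡ 1444 (mod 1739)
6^256 ≡ 1444^2 = 2085136 ≡ 75 (mod 1739)
6^512 ≡ 75^2 = 5625 ≡ 408 (mod 1739)
869 = 512 + 256 + 64 + 32 + 4 + 1 in binary powers of 2.
So 6^869 ≡ 408 · 75 · 667 · 1037 · 1296 · 6 ≡ 1560 (mod 1739).
Squaring chain: 1560; never reaches −1, so base 6 is a Miller–Rabin witness that 1739 is composite.

1560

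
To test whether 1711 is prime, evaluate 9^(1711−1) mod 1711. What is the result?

400

9^1 ≡ 9 (mod 1711)
9^2 ≡ 9^2 = 81 ≡ 81 (mod 1711)
9^4 ≡ 81^2 = 6561 ≡ 1428 (mod 1711)
9^8 ≡ 1428^2 = 2039184 ≡ 1383 (mod 1711)
9^16 ≡ 1383^2 = 1912689 ≡ 1502 (mod 1711)
9^32 ≡ 1502^2 = 2256004 ≡ 906 (mod 1711)
9^64 ≡ 906^2 = 820836 ≡ 1267 (mod 1711)
9^128 ≡ 1267^2 = 1605289 ≡ 371 (mod 1711)
9^256 ≡ 371^2 = 137641 ≡ 761 (mod 1711)
9^512 ≡ 761^2 = 579121 ≡ 803 (mod 1711)
9^1024 ≡ 803^2 = 644809 ≡ 1473 (mod 1711)
1710 = 1024 + 512 + 128 + 32 + 8 + 4 + 2 in binary powers of 2.
So 9^1710 ≡ 1473 · 803 · 371 · 906 · 1383 · 1428 · 81 ≡ 400 (mod 1711).
Since 400 ≠ 1, base 9 is a Fermat witness: 1711 is composite.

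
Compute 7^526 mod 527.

7^1 ≡ 7 (mod 527)
7^2 ≡ 7^2 = 49 ≡ 49 (mod 527)
7^4 ≡ 49^2 = 2401 ≡ 293 (mod 527)
7^8 ≡ 293^2 = 85849 ≡ 475 (mod 527)
7^16 ≡ 475^2 = 225625 ≡ 69 (mod 527)
7^32 ≡ 69^2 = 4761 ≡ 18 (mod 527)
7^64 ≡ 18^2 = 324 ≡ 324 (mod 527)
7^128 ≡ 324^2 = 104976 ≡ 103 (mod 527)
7^256 ≡ 103^2 = 10609 ≡ 69 (mod 527)
7^512 ≡ 69^2 = 4761 ≡ 18 (mod 527)
526 = 512 + 8 + 4 + 2 in binary powers of 2.
So 7^526 ≡ 18 · 475 · 293 · 49 ≡ 348 (mod 527).
Since 348 ≠ 1, base 7 is a Fermat witness: 527 is composite.

348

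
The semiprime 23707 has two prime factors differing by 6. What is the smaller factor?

Since p = q + 6, we have 23707 = q(q + 6), so q² + 6q − 23707 = 0.
Discriminant: 6² + 4·23707 = 36 + 94828 = 94864; √94864 = 308.
q = (−6 + 308)/2 = 151, and p = q + 6 = 157.
Check: 151 · 157 = 23707.

151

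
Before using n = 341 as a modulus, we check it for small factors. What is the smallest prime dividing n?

11

341 is odd.
Digit sum 8, not divisible by 3.
Ends in 1: not divisible by 5.
7: 341 = 7·48 + 5
11: 341 = 11·31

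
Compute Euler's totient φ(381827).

Factor: 381827 = 31 · 109 · 113.
φ(381827) = (31−1) · (109−1) · (113−1) = 30 · 108 · 112 = 362880.

362880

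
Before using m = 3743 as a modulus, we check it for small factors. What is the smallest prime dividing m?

19

3743 is odd.
Digit sum 17, not divisible by 3.
Ends in 3: not divisible by 5.
7: 3743 = 7·534 + 5
11: 3743 = 11·340 + 3
13: 3743 = 13·287 + 12
17: 3743 = 17·220 + 3
19: 3743 = 19·197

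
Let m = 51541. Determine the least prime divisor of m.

51541 is odd.
Digit sum 16, not divisible by 3.
Ends in 1: not divisible by 5.
7: 51541 = 7·7363

7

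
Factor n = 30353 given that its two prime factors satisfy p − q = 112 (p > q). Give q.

Since p = q + 112, we have 30353 = q(q + 112), so q² + 112q − 30353 = 0.
Discriminant: 112² + 4·30353 = 12544 + 121412 = 133956; √133956 = 366.
q = (−112 + 366)/2 = 127, and p = q + 112 = 239.
Check: 127 · 239 = 30353.

127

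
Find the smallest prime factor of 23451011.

97

23451011 is odd.
Digit sum 17, not divisible by 3.
Ends in 1: not divisible by 5.
7: 23451011 = 7·3350144 + 3
11: 23451011 = 11·2131910 + 1
13: 23451011 = 13·1803923 + 12
17: 23451011 = 17·1379471 + 4
19: 23451011 = 19·1234263 + 14
23: 23451011 = 23·1019609 + 4
29: 23451011 = 29·808655 + 16
31: 23451011 = 31·756484 + 7
37: 23451011 = 37·633811 + 4
41: 23451011 = 41·571975 + 36
43: 23451011 = 43·545372 + 15
47: 23451011 = 47·498957 + 32
53: 23451011 = 53·442471 + 48
59: 23451011 = 59·397474 + 45
61: 23451011 = 61·384442 + 49
67: 23451011 = 67·350015 + 6
71: 23451011 = 71·330295 + 66
73: 23451011 = 73·321246 + 53
79: 23451011 = 79·296848 + 19
83: 23451011 = 83·282542 + 25
89: 23451011 = 89·263494 + 45
97: 23451011 = 97·241763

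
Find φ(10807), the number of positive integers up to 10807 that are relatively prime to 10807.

10600

Factor: 10807 = 101 · 107.
φ(10807) = (101−1) · (107−1) = 100 · 106 = 10600.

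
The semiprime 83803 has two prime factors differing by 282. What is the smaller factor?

181

Since p = q + 282, we have 83803 = q(q + 282), so q² + 282q − 83803 = 0.
Discriminant: 282² + 4·83803 = 79524 + 335212 = 414736; √414736 = 644.
q = (−282 + 644)/2 = 181, and p = q + 282 = 463.
Check: 181 · 463 = 83803.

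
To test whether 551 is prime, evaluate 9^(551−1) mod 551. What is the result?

9^1 ≡ 9 (mod 551)
9^2 ≡ 9^2 = 81 ≡ 81 (mod 551)
9^4 ≡ 81^2 = 6561 ≡ 500 (mod 551)
9^8 ≡ 500^2 = 250000 ≡ 397 (mod 551)
9^16 ≡ 397^2 = 157609 ≡ 23 (mod 551)
9^32 ≡ 23^2 = 529 ≡ 529 (mod 551)
9^64 ≡ 529^2 = 279841 ≡ 484 (mod 551)
9^128 ≡ 484^2 = 234256 ≡ 81 (mod 551)
9^256 ≡ 81^2 = 6561 ≡ 500 (mod 551)
9^512 ≡ 500^2 = 250000 ≡ 397 (mod 551)
550 = 512 + 32 + 4 + 2 in binary powers of 2.
So 9^550 ≡ 397 · 529 · 500 · 81 ≡ 123 (mod 551).
Since 123 ≠ 1, base 9 is a Fermat witness: 551 is composite.

123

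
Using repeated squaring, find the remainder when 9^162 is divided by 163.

9^1 ≡ 9 (mod 163)
9^2 ≡ 9^2 = 81 ≡ 81 (mod 163)
9^4 ≡ 81^2 = 6561 ≡ 41 (mod 163)
9^8 ≡ 41^2 = 1681 ≡ 51 (mod 163)
9^16 ≡ 51^2 = 2601 ≡ 156 (mod 163)
9^32 ≡ 156^2 = 24336 ≡ 49 (mod 163)
9^64 ≡ 49^2 = 2401 ≡ 119 (mod 163)
9^128 ≡ 119^2 = 14161 ≡ 143 (mod 163)
162 = 128 + 32 + 2 in binary powers of 2.
So 9^162 ≡ 143 · 49 · 81 ≡ 1 (mod 163).
Since the result is 1, base 9 gives no evidence that 163 is composite.

1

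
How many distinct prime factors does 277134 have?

277134 = 2 · 138567
138567 = 3 · 46189
46189 = 11 · 4199
4199 = 13 · 323
323 = 17 · 19
277134 = 2 · 3 · 11 · 13 · 17 · 19, which has 6 distinct prime factors.

6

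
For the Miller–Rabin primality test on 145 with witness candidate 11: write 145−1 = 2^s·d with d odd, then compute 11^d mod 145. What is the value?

145 − 1 = 144 = 2^4 · 9, so d = 9.
11^1 ≡ 11 (mod 145)
11^2 ≡ 11^2 = 121 ≡ 121 (mod 145)
11^4 ≡ 121^2 = 14641 ≡ 141 (mod 145)
11^8 ≡ 141^2 = 19881 ≡ 16 (mod 145)
9 = 8 + 1 in binary powers of 2.
So 11^9 ≡ 16 · 11 ≡ 31 (mod 145).
Squaring chain: 31 → 91 → 16 → 111; never reaches −1, so base 11 is a Miller–Rabin witness that 145 is composite.

31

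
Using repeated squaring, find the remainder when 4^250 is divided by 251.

4^1 ≡ 4 (mod 251)
4^2 ≡ 4^2 = 16 ≡ 16 (mod 251)
4^4 ≡ 16^2 = 256 ≡ 5 (mod 251)
4^8 ≡ 5^2 = 25 ≡ 25 (mod 251)
4^16 ≡ 25^2 = 625 ≡ 123 (mod 251)
4^32 ≡ 123^2 = 15129 ≡ 69 (mod 251)
4^64 ≡ 69^2 = 4761 ≡ 243 (mod 251)
4^128 ≡ 243^2 = 59049 ≡ 64 (mod 251)
250 = 128 + 64 + 32 + 16 + 8 + 2 in binary powers of 2.
So 4^250 ≡ 64 · 243 · 69 · 123 · 25 · 16 ≡ 1 (mod 251).
Since the result is 1, base 4 gives no evidence that 251 is composite.

1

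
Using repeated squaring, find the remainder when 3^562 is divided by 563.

3^1 ≡ 3 (mod 563)
3^2 ≡ 3^2 = 9 ≡ 9 (mod 563)
3^4 ≡ 9^2 = 81 ≡ 81 (mod 563)
3^8 ≡ 81^2 = 6561 ≡ 368 (mod 563)
3^16 ≡ 368^2 = 135424 ≡ 304 (mod 563)
3^32 ≡ 304^2 = 92416 ≡ 84 (mod 563)
3^64 ≡ 84^2 = 7056 ≡ 300 (mod 563)
3^128 ≡ 300^2 = 90000 ≡ 483 (mod 563)
3^256 ≡ 483^2 = 233289 ≡ 207 (mod 563)
3^512 ≡ 207^2 = 42849 ≡ 61 (mod 563)
562 = 512 + 32 + 16 + 2 in binary powers of 2.
So 3^562 ≡ 61 · 84 · 304 · 9 ≡ 1 (mod 563).
Since the result is 1, base 3 gives no evidence that 563 is composite.

1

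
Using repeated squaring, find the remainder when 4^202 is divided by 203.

4^1 ≡ 4 (mod 203)
4^2 ≡ 4^2 = 16 ≡ 16 (mod 203)
4^4 ≡ 16^2 = 256 ≡ 53 (mod 203)
4^8 ≡ 53^2 = 2809 ≡ 170 (mod 203)
4^16 ≡ 170^2 = 28900 ≡ 74 (mod 203)
4^32 ≡ 74^2 = 5476 ≡ 198 (mod 203)
4^64 ≡ 198^2 = 39204 ≡ 25 (mod 203)
4^128 ≡ 25^2 = 625 ≡ 16 (mod 203)
202 = 128 + 64 + 8 + 2 in binary powers of 2.
So 4^202 ≡ 16 · 25 · 170 · 16 ≡ 123 (mod 203).
Since 123 ≠ 1, base 4 is a Fermat witness: 203 is composite.

123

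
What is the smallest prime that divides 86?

86 is even: 2 divides it.

2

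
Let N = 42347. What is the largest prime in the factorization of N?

53

42347 = 17 · 2491
2491 = 47 · 53
53 is prime.
So 42347 = 17 · 47 · 53; the largest prime factor is 53.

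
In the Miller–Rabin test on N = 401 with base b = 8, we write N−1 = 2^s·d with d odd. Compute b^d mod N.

401 − 1 = 400 = 2^4 · 25, so d = 25.
8^1 ≡ 8 (mod 401)
8^2 ≡ 8^2 = 64 ≡ 64 (mod 401)
8^4 ≡ 64^2 = 4096 ≡ 86 (mod 401)
8^8 ≡ 86^2 = 7396 ≡ 178 (mod 401)
8^16 ≡ 178^2 = 31684 ≡ 5 (mod 401)
25 = 16 + 8 + 1 in binary powers of 2.
So 8^25 ≡ 5 · 178 · 8 ≡ 303 (mod 401).
Squaring chain: 303 → 381 → 400 → 1; reaches −1, so base 8 does not prove 401 composite.

303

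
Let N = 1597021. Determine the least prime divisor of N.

1597021 is odd.
Digit sum 25, not divisible by 3.
Ends in 1: not divisible by 5.
7: 1597021 = 7·228145 + 6
11: 1597021 = 11·145183 + 8
13: 1597021 = 13·122847 + 10
17: 1597021 = 17·93942 + 7
19: 1597021 = 19·84053 + 14
23: 1597021 = 23·69435 + 16
29: 1597021 = 29·55069 + 20
31: 1597021 = 31·51516 + 25
37: 1597021 = 37·43162 + 27
41: 1597021 = 41·38951 + 30
43: 1597021 = 43·37140 + 1
47: 1597021 = 47·33979 + 8
53: 1597021 = 53·30132 + 25
59: 1597021 = 59·27068 + 9
61: 1597021 = 61·26180 + 41
67: 1597021 = 67·23836 + 9
71: 1597021 = 71·22493 + 18
73: 1597021 = 73·21877

73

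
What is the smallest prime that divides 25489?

25489 is odd.
Digit sum 28, not divisible by 3.
Ends in 9: not divisible by 5.
7: 25489 = 7·3641 + 2
11: 25489 = 11·2317 + 2
13: 25489 = 13·1960 + 9
17: 25489 = 17·1499 + 6
19: 25489 = 19·1341 + 10
23: 25489 = 23·1108 + 5
29: 25489 = 29·878 + 27
31: 25489 = 31·822 + 7
37: 25489 = 37·688 + 33
41: 25489 = 41·621 + 28
43: 25489 = 43·592 + 33
47: 25489 = 47·542 + 15
53: 25489 = 53·480 + 49
59: 25489 = 59·432 + 1
61: 25489 = 61·417 + 52
67: 25489 = 67·380 + 29
71: 25489 = 71·359

71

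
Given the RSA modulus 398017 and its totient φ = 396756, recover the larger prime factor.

643

φ(n) = (p−1)(q−1) = n − (p+q) + 1, so p + q = 398017 − 396756 + 1 = 1262.
p and q are the roots of t² − 1262t + 398017 = 0.
Discriminant: 1262² − 4·398017 = 1592644 − 1592068 = 576; √576 = 24.
q = (1262 − 24)/2 = 619, p = (1262 + 24)/2 = 643.
Check: 619 · 643 = 398017.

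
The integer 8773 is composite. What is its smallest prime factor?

8773 is odd.
Digit sum 25, not divisible by 3.
Ends in 3: not divisible by 5.
7: 8773 = 7·1253 + 2
11: 8773 = 11·797 + 6
13: 8773 = 13·674 + 11
17: 8773 = 17·516 + 1
19: 8773 = 19·461 + 14
23: 8773 = 23·381 + 10
29: 8773 = 29·302 + 15
31: 8773 = 31·283

31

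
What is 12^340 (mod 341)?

56

12^1 ≡ 12 (mod 341)
12^2 ≡ 12^2 = 144 ≡ 144 (mod 341)
12^4 ≡ 144^2 = 20736 ≡ 276 (mod 341)
12^8 ≡ 276^2 = 76176 ≡ 133 (mod 341)
12^16 ≡ 133^2 = 17689 ≡ 298 (mod 341)
12^32 ≡ 298^2 = 88804 ≡ 144 (mod 341)
12^64 ≡ 144^2 = 20736 ≡ 276 (mod 341)
12^128 ≡ 276^2 = 76176 ≡ 133 (mod 341)
12^256 ≡ 133^2 = 17689 ≡ 298 (mod 341)
340 = 256 + 64 + 16 + 4 in binary powers of 2.
So 12^340 ≡ 298 · 276 · 298 · 276 ≡ 56 (mod 341).
Since 56 ≠ 1, base 12 is a Fermat witness: 341 is composite.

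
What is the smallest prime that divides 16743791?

73

16743791 is odd.
Digit sum 38, not divisible by 3.
Ends in 1: not divisible by 5.
7: 16743791 = 7·2391970 + 1
11: 16743791 = 11·1522162 + 9
13: 16743791 = 13·1287983 + 12
17: 16743791 = 17·984928 + 15
19: 16743791 = 19·881252 + 3
23: 16743791 = 23·727990 + 21
29: 16743791 = 29·577372 + 3
31: 16743791 = 31·540122 + 9
37: 16743791 = 37·452534 + 33
41: 16743791 = 41·408385 + 6
43: 16743791 = 43·389390 + 21
47: 16743791 = 47·356250 + 41
53: 16743791 = 53·315920 + 31
59: 16743791 = 59·283793 + 4
61: 16743791 = 61·274488 + 23
67: 16743791 = 67·249907 + 22
71: 16743791 = 71·235828 + 3
73: 16743791 = 73·229367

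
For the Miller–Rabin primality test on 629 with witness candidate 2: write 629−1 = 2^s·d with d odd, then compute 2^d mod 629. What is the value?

629 − 1 = 628 = 2^2 · 157, so d = 157.
2^1 ≡ 2 (mod 629)
2^2 ≡ 2^2 = 4 ≡ 4 (mod 629)
2^4 ≡ 4^2 = 16 ≡ 16 (mod 629)
2^8 ≡ 16^2 = 256 ≡ 256 (mod 629)
2^16 ≡ 256^2 = 65536 ≡ 120 (mod 629)
2^32 ≡ 120^2 = 14400 ≡ 562 (mod 629)
2^64 ≡ 562^2 = 315844 ≡ 86 (mod 629)
2^128 ≡ 86^2 = 7396 ≡ 477 (mod 629)
157 = 128 + 16 + 8 + 4 + 1 in binary powers of 2.
So 2^157 ≡ 477 · 120 · 256 · 16 · 2 ≡ 15 (mod 629).
Squaring chain: 15 → 225; never reaches −1, so base 2 is a Miller–Rabin witness that 629 is composite.

15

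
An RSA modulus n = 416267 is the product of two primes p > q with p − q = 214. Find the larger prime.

761

Since p = q + 214, we have 416267 = q(q + 214), so q² + 214q − 416267 = 0.
Discriminant: 214² + 4·416267 = 45796 + 1665068 = 1710864; √1710864 = 1308.
q = (−214 + 1308)/2 = 547, and p = q + 214 = 761.
Check: 547 · 761 = 416267.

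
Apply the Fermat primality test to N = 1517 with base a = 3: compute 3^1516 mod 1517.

3^1 ≡ 3 (mod 1517)
3^2 ≡ 3^2 = 9 ≡ 9 (mod 1517)
3^4 ≡ 9^2 = 81 ≡ 81 (mod 1517)
3^8 ≡ 81^2 = 6561 ≡ 493 (mod 1517)
3^16 ≡ 493^2 = 243049 ≡ 329 (mod 1517)
3^32 ≡ 329^2 = 108241 ≡ 534 (mod 1517)
3^64 ≡ 534^2 = 285156 ≡ 1477 (mod 1517)
3^128 ≡ 1477^2 = 2181529 ≡ 83 (mod 1517)
3^256 ≡ 83^2 = 6889 ≡ 821 (mod 1517)
3^512 ≡ 821^2 = 674041 ≡ 493 (mod 1517)
3^1024 ≡ 493^2 = 243049 ≡ 329 (mod 1517)
1516 = 1024 + 256 + 128 + 64 + 32 + 8 + 4 in binary powers of 2.
So 3^1516 ≡ 329 · 821 · 83 · 1477 · 534 · 493 · 81 ≡ 81 (mod 1517).
Since 81 ≠ 1, base 3 is a Fermat witness: 1517 is composite.

81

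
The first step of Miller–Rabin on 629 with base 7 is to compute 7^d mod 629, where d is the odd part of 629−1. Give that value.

629 − 1 = 628 = 2^2 · 157, so d = 157.
7^1 ≡ 7 (mod 629)
7^2 ≡ 7^2 = 49 ≡ 49 (mod 629)
7^4 ≡ 49^2 = 2401 ≡ 514 (mod 629)
7^8 ≡ 514^2 = 264196 ≡ 16 (mod 629)
7^16 ≡ 16^2 = 256 ≡ 256 (mod 629)
7^32 ≡ 256^2 = 65536 ≡ 120 (mod 629)
7^64 ≡ 120^2 = 14400 ≡ 562 (mod 629)
7^128 ≡ 562^2 = 315844 ≡ 86 (mod 629)
157 = 128 + 16 + 8 + 4 + 1 in binary powers of 2.
So 7^157 ≡ 86 · 256 · 16 · 514 · 7 ≡ 329 (mod 629).
Squaring chain: 329 → 53; never reaches −1, so base 7 is a Miller–Rabin witness that 629 is composite.

329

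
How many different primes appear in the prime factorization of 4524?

4

4524 = 2^2 · 1131
1131 = 3 · 377
377 = 13 · 29
4524 = 2^2 · 3 · 13 · 29, which has 4 distinct prime factors.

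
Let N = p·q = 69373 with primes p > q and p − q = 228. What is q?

Since p = q + 228, we have 69373 = q(q + 228), so q² + 228q − 69373 = 0.
Discriminant: 228² + 4·69373 = 51984 + 277492 = 329476; √329476 = 574.
q = (−228 + 574)/2 = 173, and p = q + 228 = 401.
Check: 173 · 401 = 69373.

173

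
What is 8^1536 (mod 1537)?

837

8^1 ≡ 8 (mod 1537)
8^2 ≡ 8^2 = 64 ≡ 64 (mod 1537)
8^4 ≡ 64^2 = 4096 ≡ 1022 (mod 1537)
8^8 ≡ 1022^2 = 1044484 ≡ 861 (mod 1537)
8^16 ≡ 861^2 = 741321 ≡ 487 (mod 1537)
8^32 ≡ 487^2 = 237169 ≡ 471 (mod 1537)
8^64 ≡ 471^2 = 221841 ≡ 513 (mod 1537)
8^128 ≡ 513^2 = 263169 ≡ 342 (mod 1537)
8^256 ≡ 342^2 = 116964 ≡ 152 (mod 1537)
8^512 ≡ 152^2 = 23104 ≡ 49 (mod 1537)
8^1024 ≡ 49^2 = 2401 ≡ 864 (mod 1537)
1536 = 1024 + 512 in binary powers of 2.
So 8^1536 ≡ 864 · 49 ≡ 837 (mod 1537).
Since 837 ≠ 1, base 8 is a Fermat witness: 1537 is composite.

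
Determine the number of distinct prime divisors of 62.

2

62 = 2 · 31
62 = 2 · 31, which has 2 distinct prime factors.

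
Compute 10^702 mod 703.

1

10^1 ≡ 10 (mod 703)
10^2 ≡ 10^2 = 100 ≡ 100 (mod 703)
10^4 ≡ 100^2 = 10000 ≡ 158 (mod 703)
10^8 ≡ 158^2 = 24964 ≡ 359 (mod 703)
10^16 ≡ 359^2 = 128881 ≡ 232 (mod 703)
10^32 ≡ 232^2 = 53824 ≡ 396 (mod 703)
10^64 ≡ 396^2 = 156816 ≡ 47 (mod 703)
10^128 ≡ 47^2 = 2209 ≡ 100 (mod 703)
10^256 ≡ 100^2 = 10000 ≡ 158 (mod 703)
10^512 ≡ 158^2 = 24964 ≡ 359 (mod 703)
702 = 512 + 128 + 32 + 16 + 8 + 4 + 2 in binary powers of 2.
So 10^702 ≡ 359 · 100 · 396 · 232 · 359 · 158 · 100 ≡ 1 (mod 703).
Since the result is 1, base 10 gives no evidence that 703 is composite.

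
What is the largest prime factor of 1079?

83

1079 = 13 · 83
83 is prime.
So 1079 = 13 · 83; the largest prime factor is 83.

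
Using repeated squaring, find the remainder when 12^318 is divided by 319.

144

12^1 ≡ 12 (mod 319)
12^2 ≡ 12^2 = 144 ≡ 144 (mod 319)
12^4 ≡ 144^2 = 20736 ≡ 1 (mod 319)
12^8 ≡ 1^2 = 1 ≡ 1 (mod 319)
12^16 ≡ 1^2 = 1 ≡ 1 (mod 319)
12^32 ≡ 1^2 = 1 ≡ 1 (mod 319)
12^64 ≡ 1^2 = 1 ≡ 1 (mod 319)
12^128 ≡ 1^2 = 1 ≡ 1 (mod 319)
12^256 ≡ 1^2 = 1 ≡ 1 (mod 319)
318 = 256 + 32 + 16 + 8 + 4 + 2 in binary powers of 2.
So 12^318 ≡ 1 · 1 · 1 · 1 · 1 · 144 ≡ 144 (mod 319).
Since 144 ≠ 1, base 12 is a Fermat witness: 319 is composite.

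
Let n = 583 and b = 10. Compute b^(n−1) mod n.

386

10^1 ≡ 10 (mod 583)
10^2 ≡ 10^2 = 100 ≡ 100 (mod 583)
10^4 ≡ 100^2 = 10000 ≡ 89 (mod 583)
10^8 ≡ 89^2 = 7921 ≡ 342 (mod 583)
10^16 ≡ 342^2 = 116964 ≡ 364 (mod 583)
10^32 ≡ 364^2 = 132496 ≡ 155 (mod 583)
10^64 ≡ 155^2 = 24025 ≡ 122 (mod 583)
10^128 ≡ 122^2 = 14884 ≡ 309 (mod 583)
10^256 ≡ 309^2 = 95481 ≡ 452 (mod 583)
10^512 ≡ 452^2 = 204304 ≡ 254 (mod 583)
582 = 512 + 64 + 4 + 2 in binary powers of 2.
So 10^582 ≡ 254 · 122 · 89 · 100 ≡ 386 (mod 583).
Since 386 ≠ 1, base 10 is a Fermat witness: 583 is composite.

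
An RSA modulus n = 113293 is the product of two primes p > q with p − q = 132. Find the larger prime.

Since p = q + 132, we have 113293 = q(q + 132), so q² + 132q − 113293 = 0.
Discriminant: 132² + 4·113293 = 17424 + 453172 = 470596; √470596 = 686.
q = (−132 + 686)/2 = 277, and p = q + 132 = 409.
Check: 277 · 409 = 113293.

409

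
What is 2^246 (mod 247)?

220

2^1 ≡ 2 (mod 247)
2^2 ≡ 2^2 = 4 ≡ 4 (mod 247)
2^4 ≡ 4^2 = 16 ≡ 16 (mod 247)
2^8 ≡ 16^2 = 256 ≡ 9 (mod 247)
2^16 ≡ 9^2 = 81 ≡ 81 (mod 247)
2^32 ≡ 81^2 = 6561 ≡ 139 (mod 247)
2^64 ≡ 139^2 = 19321 ≡ 55 (mod 247)
2^128 ≡ 55^2 = 3025 ≡ 61 (mod 247)
246 = 128 + 64 + 32 + 16 + 4 + 2 in binary powers of 2.
So 2^246 ≡ 61 · 55 · 139 · 81 · 16 · 4 ≡ 220 (mod 247).
Since 220 ≠ 1, base 2 is a Fermat witness: 247 is composite.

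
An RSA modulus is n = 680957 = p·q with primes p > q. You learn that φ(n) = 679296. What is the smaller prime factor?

φ(n) = (p−1)(q−1) = n − (p+q) + 1, so p + q = 680957 − 679296 + 1 = 1662.
p and q are the roots of t² − 1662t + 680957 = 0.
Discriminant: 1662² − 4·680957 = 2762244 − 2723828 = 38416; √38416 = 196.
q = (1662 − 196)/2 = 733, p = (1662 + 196)/2 = 929.
Check: 733 · 929 = 680957.

733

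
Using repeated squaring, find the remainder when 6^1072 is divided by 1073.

371

6^1 ≡ 6 (mod 1073)
6^2 ≡ 6^2 = 36 ≡ 36 (mod 1073)
6^4 ≡ 36^2 = 1296 ≡ 223 (mod 1073)
6^8 ≡ 223^2 = 49729 ≡ 371 (mod 1073)
6^16 ≡ 371^2 = 137641 ≡ 297 (mod 1073)
6^32 ≡ 297^2 = 88209 ≡ 223 (mod 1073)
6^64 ≡ 223^2 = 49729 ≡ 371 (mod 1073)
6^128 ≡ 371^2 = 137641 ≡ 297 (mod 1073)
6^256 ≡ 297^2 = 88209 ≡ 223 (mod 1073)
6^512 ≡ 223^2 = 49729 ≡ 371 (mod 1073)
6^1024 ≡ 371^2 = 137641 ≡ 297 (mod 1073)
1072 = 1024 + 32 + 16 in binary powers of 2.
So 6^1072 ≡ 297 · 223 · 297 ≡ 371 (mod 1073).
Since 371 ≠ 1, base 6 is a Fermat witness: 1073 is composite.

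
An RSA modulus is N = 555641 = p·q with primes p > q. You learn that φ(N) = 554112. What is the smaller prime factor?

593

φ(n) = (p−1)(q−1) = n − (p+q) + 1, so p + q = 555641 − 554112 + 1 = 1530.
p and q are the roots of t² − 1530t + 555641 = 0.
Discriminant: 1530² − 4·555641 = 2340900 − 2222564 = 118336; √118336 = 344.
q = (1530 − 344)/2 = 593, p = (1530 + 344)/2 = 937.
Check: 593 · 937 = 555641.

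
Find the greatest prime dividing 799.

799 = 17 · 47
47 is prime.
So 799 = 17 · 47; the largest prime factor is 47.

47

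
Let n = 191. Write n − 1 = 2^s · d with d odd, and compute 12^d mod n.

1

191 − 1 = 190 = 2^1 · 95, so d = 95.
12^1 ≡ 12 (mod 191)
12^2 ≡ 12^2 = 144 ≡ 144 (mod 191)
12^4 ≡ 144^2 = 20736 ≡ 108 (mod 191)
12^8 ≡ 108^2 = 11664 ≡ 13 (mod 191)
12^16 ≡ 13^2 = 169 ≡ 169 (mod 191)
12^32 ≡ 169^2 = 28561 ≡ 102 (mod 191)
12^64 ≡ 102^2 = 10404 ≡ 90 (mod 191)
95 = 64 + 16 + 8 + 4 + 2 + 1 in binary powers of 2.
So 12^95 ≡ 90 · 169 · 13 · 108 · 144 · 12 ≡ 1 (mod 191).
Since 12^d ≡ 1 (mod 191), base 12 does not prove 191 composite.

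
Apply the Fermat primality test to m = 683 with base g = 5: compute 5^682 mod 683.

1

5^1 ≡ 5 (mod 683)
5^2 ≡ 5^2 = 25 ≡ 25 (mod 683)
5^4 ≡ 25^2 = 625 ≡ 625 (mod 683)
5^8 ≡ 625^2 = 390625 ≡ 632 (mod 683)
5^16 ≡ 632^2 = 399424 ≡ 552 (mod 683)
5^32 ≡ 552^2 = 304704 ≡ 86 (mod 683)
5^64 ≡ 86^2 = 7396 ≡ 566 (mod 683)
5^128 ≡ 566^2 = 320356 ≡ 29 (mod 683)
5^256 ≡ 29^2 = 841 ≡ 158 (mod 683)
5^512 ≡ 158^2 = 24964 ≡ 376 (mod 683)
682 = 512 + 128 + 32 + 8 + 2 in binary powers of 2.
So 5^682 ≡ 376 · 29 · 86 · 632 · 25 ≡ 1 (mod 683).
Since the result is 1, base 5 gives no evidence that 683 is composite.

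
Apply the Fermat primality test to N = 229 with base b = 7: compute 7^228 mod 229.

7^1 ≡ 7 (mod 229)
7^2 ≡ 7^2 = 49 ≡ 49 (mod 229)
7^4 ≡ 49^2 = 2401 ≡ 111 (mod 229)
7^8 ≡ 111^2 = 12321 ≡ 184 (mod 229)
7^16 ≡ 184^2 = 33856 ≡ 193 (mod 229)
7^32 ≡ 193^2 = 37249 ≡ 151 (mod 229)
7^64 ≡ 151^2 = 22801 ≡ 130 (mod 229)
7^128 ≡ 130^2 = 16900 ≡ 183 (mod 229)
228 = 128 + 64 + 32 + 4 in binary powers of 2.
So 7^228 ≡ 183 · 130 · 151 · 111 ≡ 1 (mod 229).
Since the result is 1, base 7 gives no evidence that 229 is composite.

1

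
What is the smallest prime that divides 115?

5

115 is odd.
Digit sum 7, not divisible by 3.
Ends in 5: divisible by 5.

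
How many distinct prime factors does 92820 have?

92820 = 2^2 · 23205
23205 = 3 · 7735
7735 = 5 · 1547
1547 = 7 · 221
221 = 13 · 17
92820 = 2^2 · 3 · 5 · 7 · 13 · 17, which has 6 distinct prime factors.

6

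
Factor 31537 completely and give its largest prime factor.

31537 = 11 · 2867
2867 = 47 · 61
61 is prime.
So 31537 = 11 · 47 · 61; the largest prime factor is 61.

61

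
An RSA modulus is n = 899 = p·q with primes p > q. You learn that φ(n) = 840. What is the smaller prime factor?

φ(n) = (p−1)(q−1) = n − (p+q) + 1, so p + q = 899 − 840 + 1 = 60.
p and q are the roots of t² − 60t + 899 = 0.
Discriminant: 60² − 4·899 = 3600 − 3596 = 4; √4 = 2.
q = (60 − 2)/2 = 29, p = (60 + 2)/2 = 31.
Check: 29 · 31 = 899.

29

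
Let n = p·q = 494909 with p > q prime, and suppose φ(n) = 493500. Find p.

751

φ(n) = (p−1)(q−1) = n − (p+q) + 1, so p + q = 494909 − 493500 + 1 = 1410.
p and q are the roots of t² − 1410t + 494909 = 0.
Discriminant: 1410² − 4·494909 = 1988100 − 1979636 = 8464; √8464 = 92.
q = (1410 − 92)/2 = 659, p = (1410 + 92)/2 = 751.
Check: 659 · 751 = 494909.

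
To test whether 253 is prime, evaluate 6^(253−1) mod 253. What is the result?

234

6^1 ≡ 6 (mod 253)
6^2 ≡ 6^2 = 36 ≡ 36 (mod 253)
6^4 ≡ 36^2 = 1296 ≡ 31 (mod 253)
6^8 ≡ 31^2 = 961 ≡ 202 (mod 253)
6^16 ≡ 202^2 = 40804 ≡ 71 (mod 253)
6^32 ≡ 71^2 = 5041 ≡ 234 (mod 253)
6^64 ≡ 234^2 = 54756 ≡ 108 (mod 253)
6^128 ≡ 108^2 = 11664 ≡ 26 (mod 253)
252 = 128 + 64 + 32 + 16 + 8 + 4 in binary powers of 2.
So 6^252 ≡ 26 · 108 · 234 · 71 · 202 · 31 ≡ 234 (mod 253).
Since 234 ≠ 1, base 6 is a Fermat witness: 253 is composite.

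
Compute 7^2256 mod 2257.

1728

7^1 ≡ 7 (mod 2257)
7^2 ≡ 7^2 = 49 ≡ 49 (mod 2257)
7^4 ≡ 49^2 = 2401 ≡ 144 (mod 2257)
7^8 ≡ 144^2 = 20736 ≡ 423 (mod 2257)
7^16 ≡ 423^2 = 178929 ≡ 626 (mod 2257)
7^32 ≡ 626^2 = 391876 ≡ 1415 (mod 2257)
7^64 ≡ 1415^2 = 2002225 ≡ 266 (mod 2257)
7^128 ≡ 266^2 = 70756 ≡ 789 (mod 2257)
7^256 ≡ 789^2 = 622521 ≡ 1846 (mod 2257)
7^512 ≡ 1846^2 = 3407716 ≡ 1903 (mod 2257)
7^1024 ≡ 1903^2 = 3621409 ≡ 1181 (mod 2257)
7^2048 ≡ 1181^2 = 1394761 ≡ 2192 (mod 2257)
2256 = 2048 + 128 + 64 + 16 in binary powers of 2.
So 7^2256 ≡ 2192 · 789 · 266 · 626 ≡ 1728 (mod 2257).
Since 1728 ≠ 1, base 7 is a Fermat witness: 2257 is composite.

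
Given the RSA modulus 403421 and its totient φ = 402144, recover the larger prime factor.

φ(n) = (p−1)(q−1) = n − (p+q) + 1, so p + q = 403421 − 402144 + 1 = 1278.
p and q are the roots of t² − 1278t + 403421 = 0.
Discriminant: 1278² − 4·403421 = 1633284 − 1613684 = 19600; √19600 = 140.
q = (1278 − 140)/2 = 569, p = (1278 + 140)/2 = 709.
Check: 569 · 709 = 403421.

709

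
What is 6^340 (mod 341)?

6^1 ≡ 6 (mod 341)
6^2 ≡ 6^2 = 36 ≡ 36 (mod 341)
6^4 ≡ 36^2 = 1296 ≡ 273 (mod 341)
6^8 ≡ 273^2 = 74529 ≡ 191 (mod 341)
6^16 ≡ 191^2 = 36481 ≡ 335 (mod 341)
6^32 ≡ 335^2 = 112225 ≡ 36 (mod 341)
6^64 ≡ 36^2 = 1296 ≡ 273 (mod 341)
6^128 ≡ 273^2 = 74529 ≡ 191 (mod 341)
6^256 ≡ 191^2 = 36481 ≡ 335 (mod 341)
340 = 256 + 64 + 16 + 4 in binary powers of 2.
So 6^340 ≡ 335 · 273 · 335 · 273 ≡ 56 (mod 341).
Since 56 ≠ 1, base 6 is a Fermat witness: 341 is composite.

56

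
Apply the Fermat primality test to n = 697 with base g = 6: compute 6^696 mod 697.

6^1 ≡ 6 (mod 697)
6^2 ≡ 6^2 = 36 ≡ 36 (mod 697)
6^4 ≡ 36^2 = 1296 ≡ 599 (mod 697)
6^8 ≡ 599^2 = 358801 ≡ 543 (mod 697)
6^16 ≡ 543^2 = 294849 ≡ 18 (mod 697)
6^32 ≡ 18^2 = 324 ≡ 324 (mod 697)
6^64 ≡ 324^2 = 104976 ≡ 426 (mod 697)
6^128 ≡ 426^2 = 181476 ≡ 256 (mod 697)
6^256 ≡ 256^2 = 65536 ≡ 18 (mod 697)
6^512 ≡ 18^2 = 324 ≡ 324 (mod 697)
696 = 512 + 128 + 32 + 16 + 8 in binary powers of 2.
So 6^696 ≡ 324 · 256 · 324 · 18 · 543 ≡ 305 (mod 697).
Since 305 ≠ 1, base 6 is a Fermat witness: 697 is composite.

305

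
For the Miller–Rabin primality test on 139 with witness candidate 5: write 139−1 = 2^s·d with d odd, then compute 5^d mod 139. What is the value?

1

139 − 1 = 138 = 2^1 · 69, so d = 69.
5^1 ≡ 5 (mod 139)
5^2 ≡ 5^2 = 25 ≡ 25 (mod 139)
5^4 ≡ 25^2 = 625 ≡ 69 (mod 139)
5^8 ≡ 69^2 = 4761 ≡ 35 (mod 139)
5^16 ≡ 35^2 = 1225 ≡ 113 (mod 139)
5^32 ≡ 113^2 = 12769 ≡ 120 (mod 139)
5^64 ≡ 120^2 = 14400 ≡ 83 (mod 139)
69 = 64 + 4 + 1 in binary powers of 2.
So 5^69 ≡ 83 · 69 · 5 ≡ 1 (mod 139).
Since 5^d ≡ 1 (mod 139), base 5 does not prove 139 composite.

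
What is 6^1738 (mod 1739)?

6^1 ≡ 6 (mod 1739)
6^2 ≡ 6^2 = 36 ≡ 36 (mod 1739)
6^4 ≡ 36^2 = 1296 ≡ 1296 (mod 1739)
6^8 ≡ 1296^2 = 1679616 ≡ 1481 (mod 1739)
6^16 ≡ 1481^2 = 2193361 ≡ 482 (mod 1739)
6^32 ≡ 482^2 = 232324 ≡ 1037 (mod 1739)
6^64 ≡ 1037^2 = 1075369 ≡ 667 (mod 1739)
6^128 ≡ 667^2 = 444889 ≡ 1444 (mod 1739)
6^256 ≡ 1444^2 = 2085136 ≡ 75 (mod 1739)
6^512 ≡ 75^2 = 5625 ≡ 408 (mod 1739)
6^1024 ≡ 408^2 = 166464 ≡ 1259 (mod 1739)
1738 = 1024 + 512 + 128 + 64 + 8 + 2 in binary powers of 2.
So 6^1738 ≡ 1259 · 408 · 1444 · 667 · 1481 · 36 ≡ 739 (mod 1739).
Since 739 ≠ 1, base 6 is a Fermat witness: 1739 is composite.

739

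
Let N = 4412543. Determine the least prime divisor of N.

4412543 is odd.
Digit sum 23, not divisible by 3.
Ends in 3: not divisible by 5.
7: 4412543 = 7·630363 + 2
11: 4412543 = 11·401140 + 3
13: 4412543 = 13·339426 + 5
17: 4412543 = 17·259561 + 6
19: 4412543 = 19·232239 + 2
23: 4412543 = 23·191849 + 16
29: 4412543 = 29·152156 + 19
31: 4412543 = 31·142340 + 3
37: 4412543 = 37·119257 + 34
41: 4412543 = 41·107623

41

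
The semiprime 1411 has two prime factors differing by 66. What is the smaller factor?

17

Since p = q + 66, we have 1411 = q(q + 66), so q² + 66q − 1411 = 0.
Discriminant: 66² + 4·1411 = 4356 + 5644 = 10000; √10000 = 100.
q = (−66 + 100)/2 = 17, and p = q + 66 = 83.
Check: 17 · 83 = 1411.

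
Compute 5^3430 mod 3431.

5^1 ≡ 5 (mod 3431)
5^2 ≡ 5^2 = 25 ≡ 25 (mod 3431)
5^4 ≡ 25^2 = 625 ≡ 625 (mod 3431)
5^8 ≡ 625^2 = 390625 ≡ 2922 (mod 3431)
5^16 ≡ 2922^2 = 8538084 ≡ 1756 (mod 3431)
5^32 ≡ 1756^2 = 3083536 ≡ 2498 (mod 3431)
5^64 ≡ 2498^2 = 6240004 ≡ 2446 (mod 3431)
5^128 ≡ 2446^2 = 5982916 ≡ 2683 (mod 3431)
5^256 ≡ 2683^2 = 7198489 ≡ 251 (mod 3431)
5^512 ≡ 251^2 = 63001 ≡ 1243 (mod 3431)
5^1024 ≡ 1243^2 = 1545049 ≡ 1099 (mod 3431)
5^2048 ≡ 1099^2 = 1207801 ≡ 89 (mod 3431)
3430 = 2048 + 1024 + 256 + 64 + 32 + 4 + 2 in binary powers of 2.
So 5^3430 ≡ 89 · 1099 · 251 · 2446 · 2498 · 625 · 25 ≡ 1191 (mod 3431).
Since 1191 ≠ 1, base 5 is a Fermat witness: 3431 is composite.

1191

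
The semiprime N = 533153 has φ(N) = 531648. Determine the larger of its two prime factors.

937

φ(n) = (p−1)(q−1) = n − (p+q) + 1, so p + q = 533153 − 531648 + 1 = 1506.
p and q are the roots of t² − 1506t + 533153 = 0.
Discriminant: 1506² − 4·533153 = 2268036 − 2132612 = 135424; √135424 = 368.
q = (1506 − 368)/2 = 569, p = (1506 + 368)/2 = 937.
Check: 569 · 937 = 533153.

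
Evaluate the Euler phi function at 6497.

Factor: 6497 = 73 · 89.
φ(6497) = (73−1) · (89−1) = 72 · 88 = 6336.

6336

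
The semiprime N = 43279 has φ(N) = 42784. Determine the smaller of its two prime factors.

φ(n) = (p−1)(q−1) = n − (p+q) + 1, so p + q = 43279 − 42784 + 1 = 496.
p and q are the roots of t² − 496t + 43279 = 0.
Discriminant: 496² − 4·43279 = 246016 − 173116 = 72900; √72900 = 270.
q = (496 − 270)/2 = 113, p = (496 + 270)/2 = 383.
Check: 113 · 383 = 43279.

113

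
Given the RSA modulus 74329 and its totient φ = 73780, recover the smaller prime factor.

φ(n) = (p−1)(q−1) = n − (p+q) + 1, so p + q = 74329 − 73780 + 1 = 550.
p and q are the roots of t² − 550t + 74329 = 0.
Discriminant: 550² − 4·74329 = 302500 − 297316 = 5184; √5184 = 72.
q = (550 − 72)/2 = 239, p = (550 + 72)/2 = 311.
Check: 239 · 311 = 74329.

239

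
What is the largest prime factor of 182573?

182573 = 41 · 4453
4453 = 61 · 73
73 is prime.
So 182573 = 41 · 61 · 73; the largest prime factor is 73.

73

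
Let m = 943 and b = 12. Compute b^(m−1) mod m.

12^1 ≡ 12 (mod 943)
12^2 ≡ 12^2 = 144 ≡ 144 (mod 943)
12^4 ≡ 144^2 = 20736 ≡ 933 (mod 943)
12^8 ≡ 933^2 = 870489 ≡ 100 (mod 943)
12^16 ≡ 100^2 = 10000 ≡ 570 (mod 943)
12^32 ≡ 570^2 = 324900 ≡ 508 (mod 943)
12^64 ≡ 508^2 = 258064 ≡ 625 (mod 943)
12^128 ≡ 625^2 = 390625 ≡ 223 (mod 943)
12^256 ≡ 223^2 = 49729 ≡ 693 (mod 943)
12^512 ≡ 693^2 = 480249 ≡ 262 (mod 943)
942 = 512 + 256 + 128 + 32 + 8 + 4 + 2 in binary powers of 2.
So 12^942 ≡ 262 · 693 · 223 · 508 · 100 · 933 · 144 ≡ 430 (mod 943).
Since 430 ≠ 1, base 12 is a Fermat witness: 943 is composite.

430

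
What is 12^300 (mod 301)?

64

12^1 ≡ 12 (mod 301)
12^2 ≡ 12^2 = 144 ≡ 144 (mod 301)
12^4 ≡ 144^2 = 20736 ≡ 268 (mod 301)
12^8 ≡ 268^2 = 71824 ≡ 186 (mod 301)
12^16 ≡ 186^2 = 34596 ≡ 282 (mod 301)
12^32 ≡ 282^2 = 79524 ≡ 60 (mod 301)
12^64 ≡ 60^2 = 3600 ≡ 289 (mod 301)
12^128 ≡ 289^2 = 83521 ≡ 144 (mod 301)
12^256 ≡ 144^2 = 20736 ≡ 268 (mod 301)
300 = 256 + 32 + 8 + 4 in binary powers of 2.
So 12^300 ≡ 268 · 60 · 186 · 268 ≡ 64 (mod 301).
Since 64 ≠ 1, base 12 is a Fermat witness: 301 is composite.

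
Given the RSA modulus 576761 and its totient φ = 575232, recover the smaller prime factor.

673

φ(n) = (p−1)(q−1) = n − (p+q) + 1, so p + q = 576761 − 575232 + 1 = 1530.
p and q are the roots of t² − 1530t + 576761 = 0.
Discriminant: 1530² − 4·576761 = 2340900 − 2307044 = 33856; √33856 = 184.
q = (1530 − 184)/2 = 673, p = (1530 + 184)/2 = 857.
Check: 673 · 857 = 576761.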